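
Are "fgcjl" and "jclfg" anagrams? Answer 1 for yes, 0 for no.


Strings: "fgcjl", "jclfg"
Sorted first:  cfgjl
Sorted second: cfgjl
Sorted forms match => anagrams

1


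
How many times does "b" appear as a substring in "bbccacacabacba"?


Searching for "b" in "bbccacacabacba"
Scanning each position:
  Position 0: "b" => MATCH
  Position 1: "b" => MATCH
  Position 2: "c" => no
  Position 3: "c" => no
  Position 4: "a" => no
  Position 5: "c" => no
  Position 6: "a" => no
  Position 7: "c" => no
  Position 8: "a" => no
  Position 9: "b" => MATCH
  Position 10: "a" => no
  Position 11: "c" => no
  Position 12: "b" => MATCH
  Position 13: "a" => no
Total occurrences: 4

4


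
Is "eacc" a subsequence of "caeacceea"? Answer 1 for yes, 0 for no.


Check if "eacc" is a subsequence of "caeacceea"
Greedy scan:
  Position 0 ('c'): no match needed
  Position 1 ('a'): no match needed
  Position 2 ('e'): matches sub[0] = 'e'
  Position 3 ('a'): matches sub[1] = 'a'
  Position 4 ('c'): matches sub[2] = 'c'
  Position 5 ('c'): matches sub[3] = 'c'
  Position 6 ('e'): no match needed
  Position 7 ('e'): no match needed
  Position 8 ('a'): no match needed
All 4 characters matched => is a subsequence

1


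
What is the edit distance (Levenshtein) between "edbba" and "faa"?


Computing edit distance: "edbba" -> "faa"
DP table:
           f    a    a
      0    1    2    3
  e   1    1    2    3
  d   2    2    2    3
  b   3    3    3    3
  b   4    4    4    4
  a   5    5    4    4
Edit distance = dp[5][3] = 4

4


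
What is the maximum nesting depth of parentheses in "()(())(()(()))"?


Input: "()(())(()(()))"
Tracking depth:
  Position 0 '(': depth becomes 1
  Position 1 ')': depth becomes 0
  Position 2 '(': depth becomes 1
  Position 3 '(': depth becomes 2
  Position 4 ')': depth becomes 1
  Position 5 ')': depth becomes 0
  Position 6 '(': depth becomes 1
  Position 7 '(': depth becomes 2
  Position 8 ')': depth becomes 1
  Position 9 '(': depth becomes 2
  Position 10 '(': depth becomes 3
  Position 11 ')': depth becomes 2
  Position 12 ')': depth becomes 1
  Position 13 ')': depth becomes 0
Maximum depth reached: 3

3


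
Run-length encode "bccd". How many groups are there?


Input: bccd
Scanning for consecutive runs:
  Group 1: 'b' x 1 (positions 0-0)
  Group 2: 'c' x 2 (positions 1-2)
  Group 3: 'd' x 1 (positions 3-3)
Total groups: 3

3


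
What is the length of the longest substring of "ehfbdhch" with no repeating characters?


Input: "ehfbdhch"
Sliding window (track last position of each char):
  Position 0 ('e'): window [0,0] length 1 -- new best
  Position 1 ('h'): window [0,1] length 2 -- new best
  Position 2 ('f'): window [0,2] length 3 -- new best
  Position 3 ('b'): window [0,3] length 4 -- new best
  Position 4 ('d'): window [0,4] length 5 -- new best
  Position 5 ('h'): repeat (last at 1), move window start to 2
  Position 5 ('h'): window [2,5] length 4
  Position 6 ('c'): window [2,6] length 5
  Position 7 ('h'): repeat (last at 5), move window start to 6
  Position 7 ('h'): window [6,7] length 2
Longest substring with no repeats: "ehfbd" with length 5

5


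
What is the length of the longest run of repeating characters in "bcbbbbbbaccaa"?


Input: "bcbbbbbbaccaa"
Scanning for longest run:
  Position 1 ('c'): new char, reset run to 1
  Position 2 ('b'): new char, reset run to 1
  Position 3 ('b'): continues run of 'b', length=2
  Position 4 ('b'): continues run of 'b', length=3
  Position 5 ('b'): continues run of 'b', length=4
  Position 6 ('b'): continues run of 'b', length=5
  Position 7 ('b'): continues run of 'b', length=6
  Position 8 ('a'): new char, reset run to 1
  Position 9 ('c'): new char, reset run to 1
  Position 10 ('c'): continues run of 'c', length=2
  Position 11 ('a'): new char, reset run to 1
  Position 12 ('a'): continues run of 'a', length=2
Longest run: 'b' with length 6

6


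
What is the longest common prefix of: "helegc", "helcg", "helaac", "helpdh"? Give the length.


Words: helegc, helcg, helaac, helpdh
  Position 0: all 'h' => match
  Position 1: all 'e' => match
  Position 2: all 'l' => match
  Position 3: ('e', 'c', 'a', 'p') => mismatch, stop
LCP = "hel" (length 3)

3


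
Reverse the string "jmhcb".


Input: jmhcb
Reading characters right to left:
  Position 4: 'b'
  Position 3: 'c'
  Position 2: 'h'
  Position 1: 'm'
  Position 0: 'j'
Reversed: bchmj

bchmj


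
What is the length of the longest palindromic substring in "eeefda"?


Input: "eeefda"
Checking substrings for palindromes:
  [0:3] "eee" (len 3) => palindrome
  [0:2] "ee" (len 2) => palindrome
  [1:3] "ee" (len 2) => palindrome
Longest palindromic substring: "eee" with length 3

3


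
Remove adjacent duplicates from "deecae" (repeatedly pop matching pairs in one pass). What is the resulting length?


Input: deecae
Stack-based adjacent duplicate removal:
  Read 'd': push. Stack: d
  Read 'e': push. Stack: de
  Read 'e': matches stack top 'e' => pop. Stack: d
  Read 'c': push. Stack: dc
  Read 'a': push. Stack: dca
  Read 'e': push. Stack: dcae
Final stack: "dcae" (length 4)

4


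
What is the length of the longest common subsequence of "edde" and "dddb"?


LCS of "edde" and "dddb"
DP table:
           d    d    d    b
      0    0    0    0    0
  e   0    0    0    0    0
  d   0    1    1    1    1
  d   0    1    2    2    2
  e   0    1    2    2    2
LCS length = dp[4][4] = 2

2


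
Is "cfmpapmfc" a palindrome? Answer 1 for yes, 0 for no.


Input: cfmpapmfc
Reversed: cfmpapmfc
  Compare pos 0 ('c') with pos 8 ('c'): match
  Compare pos 1 ('f') with pos 7 ('f'): match
  Compare pos 2 ('m') with pos 6 ('m'): match
  Compare pos 3 ('p') with pos 5 ('p'): match
Result: palindrome

1


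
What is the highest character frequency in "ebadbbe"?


Input: ebadbbe
Character counts:
  'a': 1
  'b': 3
  'd': 1
  'e': 2
Maximum frequency: 3

3


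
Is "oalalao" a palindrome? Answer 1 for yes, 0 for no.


Input: oalalao
Reversed: oalalao
  Compare pos 0 ('o') with pos 6 ('o'): match
  Compare pos 1 ('a') with pos 5 ('a'): match
  Compare pos 2 ('l') with pos 4 ('l'): match
Result: palindrome

1


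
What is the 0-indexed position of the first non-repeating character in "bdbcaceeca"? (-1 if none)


Input: bdbcaceeca
Character frequencies:
  'a': 2
  'b': 2
  'c': 3
  'd': 1
  'e': 2
Scanning left to right for freq == 1:
  Position 0 ('b'): freq=2, skip
  Position 1 ('d'): unique! => answer = 1

1


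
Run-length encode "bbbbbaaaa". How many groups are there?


Input: bbbbbaaaa
Scanning for consecutive runs:
  Group 1: 'b' x 5 (positions 0-4)
  Group 2: 'a' x 4 (positions 5-8)
Total groups: 2

2


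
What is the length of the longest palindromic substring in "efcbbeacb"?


Input: "efcbbeacb"
Checking substrings for palindromes:
  [3:5] "bb" (len 2) => palindrome
Longest palindromic substring: "bb" with length 2

2


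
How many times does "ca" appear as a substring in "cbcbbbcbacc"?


Searching for "ca" in "cbcbbbcbacc"
Scanning each position:
  Position 0: "cb" => no
  Position 1: "bc" => no
  Position 2: "cb" => no
  Position 3: "bb" => no
  Position 4: "bb" => no
  Position 5: "bc" => no
  Position 6: "cb" => no
  Position 7: "ba" => no
  Position 8: "ac" => no
  Position 9: "cc" => no
Total occurrences: 0

0


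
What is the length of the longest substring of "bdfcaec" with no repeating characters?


Input: "bdfcaec"
Sliding window (track last position of each char):
  Position 0 ('b'): window [0,0] length 1 -- new best
  Position 1 ('d'): window [0,1] length 2 -- new best
  Position 2 ('f'): window [0,2] length 3 -- new best
  Position 3 ('c'): window [0,3] length 4 -- new best
  Position 4 ('a'): window [0,4] length 5 -- new best
  Position 5 ('e'): window [0,5] length 6 -- new best
  Position 6 ('c'): repeat (last at 3), move window start to 4
  Position 6 ('c'): window [4,6] length 3
Longest substring with no repeats: "bdfcae" with length 6

6


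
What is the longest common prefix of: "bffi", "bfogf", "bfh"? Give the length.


Words: bffi, bfogf, bfh
  Position 0: all 'b' => match
  Position 1: all 'f' => match
  Position 2: ('f', 'o', 'h') => mismatch, stop
LCP = "bf" (length 2)

2


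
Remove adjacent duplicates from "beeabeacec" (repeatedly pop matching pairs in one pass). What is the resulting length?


Input: beeabeacec
Stack-based adjacent duplicate removal:
  Read 'b': push. Stack: b
  Read 'e': push. Stack: be
  Read 'e': matches stack top 'e' => pop. Stack: b
  Read 'a': push. Stack: ba
  Read 'b': push. Stack: bab
  Read 'e': push. Stack: babe
  Read 'a': push. Stack: babea
  Read 'c': push. Stack: babeac
  Read 'e': push. Stack: babeace
  Read 'c': push. Stack: babeacec
Final stack: "babeacec" (length 8)

8


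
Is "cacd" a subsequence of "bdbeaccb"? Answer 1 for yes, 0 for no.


Check if "cacd" is a subsequence of "bdbeaccb"
Greedy scan:
  Position 0 ('b'): no match needed
  Position 1 ('d'): no match needed
  Position 2 ('b'): no match needed
  Position 3 ('e'): no match needed
  Position 4 ('a'): no match needed
  Position 5 ('c'): matches sub[0] = 'c'
  Position 6 ('c'): no match needed
  Position 7 ('b'): no match needed
Only matched 1/4 characters => not a subsequence

0


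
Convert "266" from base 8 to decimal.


Input: "266" in base 8
Positional expansion:
  Digit '2' (value 2) x 8^2 = 128
  Digit '6' (value 6) x 8^1 = 48
  Digit '6' (value 6) x 8^0 = 6
Sum = 182

182


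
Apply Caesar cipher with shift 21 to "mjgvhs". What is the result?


Caesar cipher: shift "mjgvhs" by 21
  'm' (pos 12) + 21 = pos 7 = 'h'
  'j' (pos 9) + 21 = pos 4 = 'e'
  'g' (pos 6) + 21 = pos 1 = 'b'
  'v' (pos 21) + 21 = pos 16 = 'q'
  'h' (pos 7) + 21 = pos 2 = 'c'
  's' (pos 18) + 21 = pos 13 = 'n'
Result: hebqcn

hebqcn


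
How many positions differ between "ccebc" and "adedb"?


Comparing "ccebc" and "adedb" position by position:
  Position 0: 'c' vs 'a' => DIFFER
  Position 1: 'c' vs 'd' => DIFFER
  Position 2: 'e' vs 'e' => same
  Position 3: 'b' vs 'd' => DIFFER
  Position 4: 'c' vs 'b' => DIFFER
Positions that differ: 4

4


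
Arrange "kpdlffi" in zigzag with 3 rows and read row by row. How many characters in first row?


Zigzag "kpdlffi" into 3 rows:
Placing characters:
  'k' => row 0
  'p' => row 1
  'd' => row 2
  'l' => row 1
  'f' => row 0
  'f' => row 1
  'i' => row 2
Rows:
  Row 0: "kf"
  Row 1: "plf"
  Row 2: "di"
First row length: 2

2


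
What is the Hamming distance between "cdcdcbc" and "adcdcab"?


Comparing "cdcdcbc" and "adcdcab" position by position:
  Position 0: 'c' vs 'a' => differ
  Position 1: 'd' vs 'd' => same
  Position 2: 'c' vs 'c' => same
  Position 3: 'd' vs 'd' => same
  Position 4: 'c' vs 'c' => same
  Position 5: 'b' vs 'a' => differ
  Position 6: 'c' vs 'b' => differ
Total differences (Hamming distance): 3

3


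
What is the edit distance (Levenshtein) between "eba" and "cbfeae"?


Computing edit distance: "eba" -> "cbfeae"
DP table:
           c    b    f    e    a    e
      0    1    2    3    4    5    6
  e   1    1    2    3    3    4    5
  b   2    2    1    2    3    4    5
  a   3    3    2    2    3    3    4
Edit distance = dp[3][6] = 4

4


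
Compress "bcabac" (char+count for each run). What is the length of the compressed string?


Input: bcabac
Runs:
  'b' x 1 => "b1"
  'c' x 1 => "c1"
  'a' x 1 => "a1"
  'b' x 1 => "b1"
  'a' x 1 => "a1"
  'c' x 1 => "c1"
Compressed: "b1c1a1b1a1c1"
Compressed length: 12

12


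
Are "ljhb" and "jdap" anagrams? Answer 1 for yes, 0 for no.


Strings: "ljhb", "jdap"
Sorted first:  bhjl
Sorted second: adjp
Differ at position 0: 'b' vs 'a' => not anagrams

0


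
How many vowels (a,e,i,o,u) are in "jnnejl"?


Input: jnnejl
Checking each character:
  'j' at position 0: consonant
  'n' at position 1: consonant
  'n' at position 2: consonant
  'e' at position 3: vowel (running total: 1)
  'j' at position 4: consonant
  'l' at position 5: consonant
Total vowels: 1

1


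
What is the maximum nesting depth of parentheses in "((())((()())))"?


Input: "((())((()())))"
Tracking depth:
  Position 0 '(': depth becomes 1
  Position 1 '(': depth becomes 2
  Position 2 '(': depth becomes 3
  Position 3 ')': depth becomes 2
  Position 4 ')': depth becomes 1
  Position 5 '(': depth becomes 2
  Position 6 '(': depth becomes 3
  Position 7 '(': depth becomes 4
  Position 8 ')': depth becomes 3
  Position 9 '(': depth becomes 4
  Position 10 ')': depth becomes 3
  Position 11 ')': depth becomes 2
  Position 12 ')': depth becomes 1
  Position 13 ')': depth becomes 0
Maximum depth reached: 4

4


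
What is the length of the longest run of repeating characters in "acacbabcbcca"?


Input: "acacbabcbcca"
Scanning for longest run:
  Position 1 ('c'): new char, reset run to 1
  Position 2 ('a'): new char, reset run to 1
  Position 3 ('c'): new char, reset run to 1
  Position 4 ('b'): new char, reset run to 1
  Position 5 ('a'): new char, reset run to 1
  Position 6 ('b'): new char, reset run to 1
  Position 7 ('c'): new char, reset run to 1
  Position 8 ('b'): new char, reset run to 1
  Position 9 ('c'): new char, reset run to 1
  Position 10 ('c'): continues run of 'c', length=2
  Position 11 ('a'): new char, reset run to 1
Longest run: 'c' with length 2

2


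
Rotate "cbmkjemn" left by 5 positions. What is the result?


Input: "cbmkjemn", rotate left by 5
First 5 characters: "cbmkj"
Remaining characters: "emn"
Concatenate remaining + first: "emn" + "cbmkj" = "emncbmkj"

emncbmkj


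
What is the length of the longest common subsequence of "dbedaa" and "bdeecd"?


LCS of "dbedaa" and "bdeecd"
DP table:
           b    d    e    e    c    d
      0    0    0    0    0    0    0
  d   0    0    1    1    1    1    1
  b   0    1    1    1    1    1    1
  e   0    1    1    2    2    2    2
  d   0    1    2    2    2    2    3
  a   0    1    2    2    2    2    3
  a   0    1    2    2    2    2    3
LCS length = dp[6][6] = 3

3


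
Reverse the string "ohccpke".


Input: ohccpke
Reading characters right to left:
  Position 6: 'e'
  Position 5: 'k'
  Position 4: 'p'
  Position 3: 'c'
  Position 2: 'c'
  Position 1: 'h'
  Position 0: 'o'
Reversed: ekpccho

ekpccho


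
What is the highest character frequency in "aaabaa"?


Input: aaabaa
Character counts:
  'a': 5
  'b': 1
Maximum frequency: 5

5


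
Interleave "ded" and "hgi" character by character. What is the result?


Interleaving "ded" and "hgi":
  Position 0: 'd' from first, 'h' from second => "dh"
  Position 1: 'e' from first, 'g' from second => "eg"
  Position 2: 'd' from first, 'i' from second => "di"
Result: dhegdi

dhegdi


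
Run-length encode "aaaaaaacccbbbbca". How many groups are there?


Input: aaaaaaacccbbbbca
Scanning for consecutive runs:
  Group 1: 'a' x 7 (positions 0-6)
  Group 2: 'c' x 3 (positions 7-9)
  Group 3: 'b' x 4 (positions 10-13)
  Group 4: 'c' x 1 (positions 14-14)
  Group 5: 'a' x 1 (positions 15-15)
Total groups: 5

5


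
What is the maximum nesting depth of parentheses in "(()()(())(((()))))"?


Input: "(()()(())(((()))))"
Tracking depth:
  Position 0 '(': depth becomes 1
  Position 1 '(': depth becomes 2
  Position 2 ')': depth becomes 1
  Position 3 '(': depth becomes 2
  Position 4 ')': depth becomes 1
  Position 5 '(': depth becomes 2
  Position 6 '(': depth becomes 3
  Position 7 ')': depth becomes 2
  Position 8 ')': depth becomes 1
  Position 9 '(': depth becomes 2
  Position 10 '(': depth becomes 3
  Position 11 '(': depth becomes 4
  Position 12 '(': depth becomes 5
  Position 13 ')': depth becomes 4
  Position 14 ')': depth becomes 3
  Position 15 ')': depth becomes 2
  Position 16 ')': depth becomes 1
  Position 17 ')': depth becomes 0
Maximum depth reached: 5

5


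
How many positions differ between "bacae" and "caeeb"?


Comparing "bacae" and "caeeb" position by position:
  Position 0: 'b' vs 'c' => DIFFER
  Position 1: 'a' vs 'a' => same
  Position 2: 'c' vs 'e' => DIFFER
  Position 3: 'a' vs 'e' => DIFFER
  Position 4: 'e' vs 'b' => DIFFER
Positions that differ: 4

4


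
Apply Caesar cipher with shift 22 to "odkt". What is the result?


Caesar cipher: shift "odkt" by 22
  'o' (pos 14) + 22 = pos 10 = 'k'
  'd' (pos 3) + 22 = pos 25 = 'z'
  'k' (pos 10) + 22 = pos 6 = 'g'
  't' (pos 19) + 22 = pos 15 = 'p'
Result: kzgp

kzgp


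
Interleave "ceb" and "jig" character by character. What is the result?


Interleaving "ceb" and "jig":
  Position 0: 'c' from first, 'j' from second => "cj"
  Position 1: 'e' from first, 'i' from second => "ei"
  Position 2: 'b' from first, 'g' from second => "bg"
Result: cjeibg

cjeibg


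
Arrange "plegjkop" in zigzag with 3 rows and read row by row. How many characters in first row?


Zigzag "plegjkop" into 3 rows:
Placing characters:
  'p' => row 0
  'l' => row 1
  'e' => row 2
  'g' => row 1
  'j' => row 0
  'k' => row 1
  'o' => row 2
  'p' => row 1
Rows:
  Row 0: "pj"
  Row 1: "lgkp"
  Row 2: "eo"
First row length: 2

2


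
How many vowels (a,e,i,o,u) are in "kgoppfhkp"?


Input: kgoppfhkp
Checking each character:
  'k' at position 0: consonant
  'g' at position 1: consonant
  'o' at position 2: vowel (running total: 1)
  'p' at position 3: consonant
  'p' at position 4: consonant
  'f' at position 5: consonant
  'h' at position 6: consonant
  'k' at position 7: consonant
  'p' at position 8: consonant
Total vowels: 1

1


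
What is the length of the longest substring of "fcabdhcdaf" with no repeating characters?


Input: "fcabdhcdaf"
Sliding window (track last position of each char):
  Position 0 ('f'): window [0,0] length 1 -- new best
  Position 1 ('c'): window [0,1] length 2 -- new best
  Position 2 ('a'): window [0,2] length 3 -- new best
  Position 3 ('b'): window [0,3] length 4 -- new best
  Position 4 ('d'): window [0,4] length 5 -- new best
  Position 5 ('h'): window [0,5] length 6 -- new best
  Position 6 ('c'): repeat (last at 1), move window start to 2
  Position 6 ('c'): window [2,6] length 5
  Position 7 ('d'): repeat (last at 4), move window start to 5
  Position 7 ('d'): window [5,7] length 3
  Position 8 ('a'): window [5,8] length 4
  Position 9 ('f'): window [5,9] length 5
Longest substring with no repeats: "fcabdh" with length 6

6


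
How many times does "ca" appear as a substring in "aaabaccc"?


Searching for "ca" in "aaabaccc"
Scanning each position:
  Position 0: "aa" => no
  Position 1: "aa" => no
  Position 2: "ab" => no
  Position 3: "ba" => no
  Position 4: "ac" => no
  Position 5: "cc" => no
  Position 6: "cc" => no
Total occurrences: 0

0


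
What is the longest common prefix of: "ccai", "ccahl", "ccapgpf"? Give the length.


Words: ccai, ccahl, ccapgpf
  Position 0: all 'c' => match
  Position 1: all 'c' => match
  Position 2: all 'a' => match
  Position 3: ('i', 'h', 'p') => mismatch, stop
LCP = "cca" (length 3)

3


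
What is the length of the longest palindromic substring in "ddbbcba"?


Input: "ddbbcba"
Checking substrings for palindromes:
  [3:6] "bcb" (len 3) => palindrome
  [0:2] "dd" (len 2) => palindrome
  [2:4] "bb" (len 2) => palindrome
Longest palindromic substring: "bcb" with length 3

3


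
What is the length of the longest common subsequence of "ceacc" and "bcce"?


LCS of "ceacc" and "bcce"
DP table:
           b    c    c    e
      0    0    0    0    0
  c   0    0    1    1    1
  e   0    0    1    1    2
  a   0    0    1    1    2
  c   0    0    1    2    2
  c   0    0    1    2    2
LCS length = dp[5][4] = 2

2


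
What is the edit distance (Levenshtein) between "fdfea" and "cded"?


Computing edit distance: "fdfea" -> "cded"
DP table:
           c    d    e    d
      0    1    2    3    4
  f   1    1    2    3    4
  d   2    2    1    2    3
  f   3    3    2    2    3
  e   4    4    3    2    3
  a   5    5    4    3    3
Edit distance = dp[5][4] = 3

3


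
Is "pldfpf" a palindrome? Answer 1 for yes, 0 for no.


Input: pldfpf
Reversed: fpfdlp
  Compare pos 0 ('p') with pos 5 ('f'): MISMATCH
  Compare pos 1 ('l') with pos 4 ('p'): MISMATCH
  Compare pos 2 ('d') with pos 3 ('f'): MISMATCH
Result: not a palindrome

0


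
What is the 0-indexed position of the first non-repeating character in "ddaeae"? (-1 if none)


Input: ddaeae
Character frequencies:
  'a': 2
  'd': 2
  'e': 2
Scanning left to right for freq == 1:
  Position 0 ('d'): freq=2, skip
  Position 1 ('d'): freq=2, skip
  Position 2 ('a'): freq=2, skip
  Position 3 ('e'): freq=2, skip
  Position 4 ('a'): freq=2, skip
  Position 5 ('e'): freq=2, skip
  No unique character found => answer = -1

-1


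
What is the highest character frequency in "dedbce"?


Input: dedbce
Character counts:
  'b': 1
  'c': 1
  'd': 2
  'e': 2
Maximum frequency: 2

2


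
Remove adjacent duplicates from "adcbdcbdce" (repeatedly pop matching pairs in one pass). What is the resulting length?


Input: adcbdcbdce
Stack-based adjacent duplicate removal:
  Read 'a': push. Stack: a
  Read 'd': push. Stack: ad
  Read 'c': push. Stack: adc
  Read 'b': push. Stack: adcb
  Read 'd': push. Stack: adcbd
  Read 'c': push. Stack: adcbdc
  Read 'b': push. Stack: adcbdcb
  Read 'd': push. Stack: adcbdcbd
  Read 'c': push. Stack: adcbdcbdc
  Read 'e': push. Stack: adcbdcbdce
Final stack: "adcbdcbdce" (length 10)

10


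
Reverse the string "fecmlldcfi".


Input: fecmlldcfi
Reading characters right to left:
  Position 9: 'i'
  Position 8: 'f'
  Position 7: 'c'
  Position 6: 'd'
  Position 5: 'l'
  Position 4: 'l'
  Position 3: 'm'
  Position 2: 'c'
  Position 1: 'e'
  Position 0: 'f'
Reversed: ifcdllmcef

ifcdllmcef


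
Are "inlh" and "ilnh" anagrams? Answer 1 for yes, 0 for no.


Strings: "inlh", "ilnh"
Sorted first:  hiln
Sorted second: hiln
Sorted forms match => anagrams

1


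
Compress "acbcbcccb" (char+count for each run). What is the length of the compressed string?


Input: acbcbcccb
Runs:
  'a' x 1 => "a1"
  'c' x 1 => "c1"
  'b' x 1 => "b1"
  'c' x 1 => "c1"
  'b' x 1 => "b1"
  'c' x 3 => "c3"
  'b' x 1 => "b1"
Compressed: "a1c1b1c1b1c3b1"
Compressed length: 14

14


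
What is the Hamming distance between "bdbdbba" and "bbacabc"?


Comparing "bdbdbba" and "bbacabc" position by position:
  Position 0: 'b' vs 'b' => same
  Position 1: 'd' vs 'b' => differ
  Position 2: 'b' vs 'a' => differ
  Position 3: 'd' vs 'c' => differ
  Position 4: 'b' vs 'a' => differ
  Position 5: 'b' vs 'b' => same
  Position 6: 'a' vs 'c' => differ
Total differences (Hamming distance): 5

5


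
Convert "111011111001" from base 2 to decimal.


Input: "111011111001" in base 2
Positional expansion:
  Digit '1' (value 1) x 2^11 = 2048
  Digit '1' (value 1) x 2^10 = 1024
  Digit '1' (value 1) x 2^9 = 512
  Digit '0' (value 0) x 2^8 = 0
  Digit '1' (value 1) x 2^7 = 128
  Digit '1' (value 1) x 2^6 = 64
  Digit '1' (value 1) x 2^5 = 32
  Digit '1' (value 1) x 2^4 = 16
  Digit '1' (value 1) x 2^3 = 8
  Digit '0' (value 0) x 2^2 = 0
  Digit '0' (value 0) x 2^1 = 0
  Digit '1' (value 1) x 2^0 = 1
Sum = 3833

3833


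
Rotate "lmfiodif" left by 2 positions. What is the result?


Input: "lmfiodif", rotate left by 2
First 2 characters: "lm"
Remaining characters: "fiodif"
Concatenate remaining + first: "fiodif" + "lm" = "fiodiflm"

fiodiflm


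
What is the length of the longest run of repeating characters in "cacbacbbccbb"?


Input: "cacbacbbccbb"
Scanning for longest run:
  Position 1 ('a'): new char, reset run to 1
  Position 2 ('c'): new char, reset run to 1
  Position 3 ('b'): new char, reset run to 1
  Position 4 ('a'): new char, reset run to 1
  Position 5 ('c'): new char, reset run to 1
  Position 6 ('b'): new char, reset run to 1
  Position 7 ('b'): continues run of 'b', length=2
  Position 8 ('c'): new char, reset run to 1
  Position 9 ('c'): continues run of 'c', length=2
  Position 10 ('b'): new char, reset run to 1
  Position 11 ('b'): continues run of 'b', length=2
Longest run: 'b' with length 2

2


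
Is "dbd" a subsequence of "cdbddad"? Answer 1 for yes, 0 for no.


Check if "dbd" is a subsequence of "cdbddad"
Greedy scan:
  Position 0 ('c'): no match needed
  Position 1 ('d'): matches sub[0] = 'd'
  Position 2 ('b'): matches sub[1] = 'b'
  Position 3 ('d'): matches sub[2] = 'd'
  Position 4 ('d'): no match needed
  Position 5 ('a'): no match needed
  Position 6 ('d'): no match needed
All 3 characters matched => is a subsequence

1


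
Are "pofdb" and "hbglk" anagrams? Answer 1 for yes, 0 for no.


Strings: "pofdb", "hbglk"
Sorted first:  bdfop
Sorted second: bghkl
Differ at position 1: 'd' vs 'g' => not anagrams

0


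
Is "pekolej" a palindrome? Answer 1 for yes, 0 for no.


Input: pekolej
Reversed: jelokep
  Compare pos 0 ('p') with pos 6 ('j'): MISMATCH
  Compare pos 1 ('e') with pos 5 ('e'): match
  Compare pos 2 ('k') with pos 4 ('l'): MISMATCH
Result: not a palindrome

0


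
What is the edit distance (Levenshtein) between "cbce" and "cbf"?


Computing edit distance: "cbce" -> "cbf"
DP table:
           c    b    f
      0    1    2    3
  c   1    0    1    2
  b   2    1    0    1
  c   3    2    1    1
  e   4    3    2    2
Edit distance = dp[4][3] = 2

2


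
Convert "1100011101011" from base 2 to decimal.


Input: "1100011101011" in base 2
Positional expansion:
  Digit '1' (value 1) x 2^12 = 4096
  Digit '1' (value 1) x 2^11 = 2048
  Digit '0' (value 0) x 2^10 = 0
  Digit '0' (value 0) x 2^9 = 0
  Digit '0' (value 0) x 2^8 = 0
  Digit '1' (value 1) x 2^7 = 128
  Digit '1' (value 1) x 2^6 = 64
  Digit '1' (value 1) x 2^5 = 32
  Digit '0' (value 0) x 2^4 = 0
  Digit '1' (value 1) x 2^3 = 8
  Digit '0' (value 0) x 2^2 = 0
  Digit '1' (value 1) x 2^1 = 2
  Digit '1' (value 1) x 2^0 = 1
Sum = 6379

6379


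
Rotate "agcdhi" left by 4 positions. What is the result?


Input: "agcdhi", rotate left by 4
First 4 characters: "agcd"
Remaining characters: "hi"
Concatenate remaining + first: "hi" + "agcd" = "hiagcd"

hiagcd


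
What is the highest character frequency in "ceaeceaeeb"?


Input: ceaeceaeeb
Character counts:
  'a': 2
  'b': 1
  'c': 2
  'e': 5
Maximum frequency: 5

5


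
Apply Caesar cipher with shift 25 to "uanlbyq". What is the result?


Caesar cipher: shift "uanlbyq" by 25
  'u' (pos 20) + 25 = pos 19 = 't'
  'a' (pos 0) + 25 = pos 25 = 'z'
  'n' (pos 13) + 25 = pos 12 = 'm'
  'l' (pos 11) + 25 = pos 10 = 'k'
  'b' (pos 1) + 25 = pos 0 = 'a'
  'y' (pos 24) + 25 = pos 23 = 'x'
  'q' (pos 16) + 25 = pos 15 = 'p'
Result: tzmkaxp

tzmkaxp


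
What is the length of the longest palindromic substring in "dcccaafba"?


Input: "dcccaafba"
Checking substrings for palindromes:
  [1:4] "ccc" (len 3) => palindrome
  [1:3] "cc" (len 2) => palindrome
  [2:4] "cc" (len 2) => palindrome
  [4:6] "aa" (len 2) => palindrome
Longest palindromic substring: "ccc" with length 3

3


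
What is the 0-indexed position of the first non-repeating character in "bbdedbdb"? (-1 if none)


Input: bbdedbdb
Character frequencies:
  'b': 4
  'd': 3
  'e': 1
Scanning left to right for freq == 1:
  Position 0 ('b'): freq=4, skip
  Position 1 ('b'): freq=4, skip
  Position 2 ('d'): freq=3, skip
  Position 3 ('e'): unique! => answer = 3

3


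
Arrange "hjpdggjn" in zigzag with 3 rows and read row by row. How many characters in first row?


Zigzag "hjpdggjn" into 3 rows:
Placing characters:
  'h' => row 0
  'j' => row 1
  'p' => row 2
  'd' => row 1
  'g' => row 0
  'g' => row 1
  'j' => row 2
  'n' => row 1
Rows:
  Row 0: "hg"
  Row 1: "jdgn"
  Row 2: "pj"
First row length: 2

2


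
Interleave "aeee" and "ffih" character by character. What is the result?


Interleaving "aeee" and "ffih":
  Position 0: 'a' from first, 'f' from second => "af"
  Position 1: 'e' from first, 'f' from second => "ef"
  Position 2: 'e' from first, 'i' from second => "ei"
  Position 3: 'e' from first, 'h' from second => "eh"
Result: afefeieh

afefeieh


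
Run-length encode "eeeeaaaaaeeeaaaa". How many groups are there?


Input: eeeeaaaaaeeeaaaa
Scanning for consecutive runs:
  Group 1: 'e' x 4 (positions 0-3)
  Group 2: 'a' x 5 (positions 4-8)
  Group 3: 'e' x 3 (positions 9-11)
  Group 4: 'a' x 4 (positions 12-15)
Total groups: 4

4


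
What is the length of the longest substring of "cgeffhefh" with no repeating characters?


Input: "cgeffhefh"
Sliding window (track last position of each char):
  Position 0 ('c'): window [0,0] length 1 -- new best
  Position 1 ('g'): window [0,1] length 2 -- new best
  Position 2 ('e'): window [0,2] length 3 -- new best
  Position 3 ('f'): window [0,3] length 4 -- new best
  Position 4 ('f'): repeat (last at 3), move window start to 4
  Position 4 ('f'): window [4,4] length 1
  Position 5 ('h'): window [4,5] length 2
  Position 6 ('e'): window [4,6] length 3
  Position 7 ('f'): repeat (last at 4), move window start to 5
  Position 7 ('f'): window [5,7] length 3
  Position 8 ('h'): repeat (last at 5), move window start to 6
  Position 8 ('h'): window [6,8] length 3
Longest substring with no repeats: "cgef" with length 4

4


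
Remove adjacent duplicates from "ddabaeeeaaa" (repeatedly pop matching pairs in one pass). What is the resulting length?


Input: ddabaeeeaaa
Stack-based adjacent duplicate removal:
  Read 'd': push. Stack: d
  Read 'd': matches stack top 'd' => pop. Stack: (empty)
  Read 'a': push. Stack: a
  Read 'b': push. Stack: ab
  Read 'a': push. Stack: aba
  Read 'e': push. Stack: abae
  Read 'e': matches stack top 'e' => pop. Stack: aba
  Read 'e': push. Stack: abae
  Read 'a': push. Stack: abaea
  Read 'a': matches stack top 'a' => pop. Stack: abae
  Read 'a': push. Stack: abaea
Final stack: "abaea" (length 5)

5


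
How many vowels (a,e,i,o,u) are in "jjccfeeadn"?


Input: jjccfeeadn
Checking each character:
  'j' at position 0: consonant
  'j' at position 1: consonant
  'c' at position 2: consonant
  'c' at position 3: consonant
  'f' at position 4: consonant
  'e' at position 5: vowel (running total: 1)
  'e' at position 6: vowel (running total: 2)
  'a' at position 7: vowel (running total: 3)
  'd' at position 8: consonant
  'n' at position 9: consonant
Total vowels: 3

3


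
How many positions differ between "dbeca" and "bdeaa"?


Comparing "dbeca" and "bdeaa" position by position:
  Position 0: 'd' vs 'b' => DIFFER
  Position 1: 'b' vs 'd' => DIFFER
  Position 2: 'e' vs 'e' => same
  Position 3: 'c' vs 'a' => DIFFER
  Position 4: 'a' vs 'a' => same
Positions that differ: 3

3


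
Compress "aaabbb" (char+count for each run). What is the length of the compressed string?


Input: aaabbb
Runs:
  'a' x 3 => "a3"
  'b' x 3 => "b3"
Compressed: "a3b3"
Compressed length: 4

4


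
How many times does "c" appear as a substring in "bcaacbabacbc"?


Searching for "c" in "bcaacbabacbc"
Scanning each position:
  Position 0: "b" => no
  Position 1: "c" => MATCH
  Position 2: "a" => no
  Position 3: "a" => no
  Position 4: "c" => MATCH
  Position 5: "b" => no
  Position 6: "a" => no
  Position 7: "b" => no
  Position 8: "a" => no
  Position 9: "c" => MATCH
  Position 10: "b" => no
  Position 11: "c" => MATCH
Total occurrences: 4

4


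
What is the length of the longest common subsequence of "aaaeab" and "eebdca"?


LCS of "aaaeab" and "eebdca"
DP table:
           e    e    b    d    c    a
      0    0    0    0    0    0    0
  a   0    0    0    0    0    0    1
  a   0    0    0    0    0    0    1
  a   0    0    0    0    0    0    1
  e   0    1    1    1    1    1    1
  a   0    1    1    1    1    1    2
  b   0    1    1    2    2    2    2
LCS length = dp[6][6] = 2

2


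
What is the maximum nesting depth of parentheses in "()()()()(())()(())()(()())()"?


Input: "()()()()(())()(())()(()())()"
Tracking depth:
  Position 0 '(': depth becomes 1
  Position 1 ')': depth becomes 0
  Position 2 '(': depth becomes 1
  Position 3 ')': depth becomes 0
  Position 4 '(': depth becomes 1
  Position 5 ')': depth becomes 0
  Position 6 '(': depth becomes 1
  Position 7 ')': depth becomes 0
  Position 8 '(': depth becomes 1
  Position 9 '(': depth becomes 2
  Position 10 ')': depth becomes 1
  Position 11 ')': depth becomes 0
  Position 12 '(': depth becomes 1
  Position 13 ')': depth becomes 0
  Position 14 '(': depth becomes 1
  Position 15 '(': depth becomes 2
  Position 16 ')': depth becomes 1
  Position 17 ')': depth becomes 0
  Position 18 '(': depth becomes 1
  Position 19 ')': depth becomes 0
  Position 20 '(': depth becomes 1
  Position 21 '(': depth becomes 2
  Position 22 ')': depth becomes 1
  Position 23 '(': depth becomes 2
  Position 24 ')': depth becomes 1
  Position 25 ')': depth becomes 0
  Position 26 '(': depth becomes 1
  Position 27 ')': depth becomes 0
Maximum depth reached: 2

2


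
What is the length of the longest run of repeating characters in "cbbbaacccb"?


Input: "cbbbaacccb"
Scanning for longest run:
  Position 1 ('b'): new char, reset run to 1
  Position 2 ('b'): continues run of 'b', length=2
  Position 3 ('b'): continues run of 'b', length=3
  Position 4 ('a'): new char, reset run to 1
  Position 5 ('a'): continues run of 'a', length=2
  Position 6 ('c'): new char, reset run to 1
  Position 7 ('c'): continues run of 'c', length=2
  Position 8 ('c'): continues run of 'c', length=3
  Position 9 ('b'): new char, reset run to 1
Longest run: 'b' with length 3

3


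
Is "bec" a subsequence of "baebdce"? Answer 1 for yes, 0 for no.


Check if "bec" is a subsequence of "baebdce"
Greedy scan:
  Position 0 ('b'): matches sub[0] = 'b'
  Position 1 ('a'): no match needed
  Position 2 ('e'): matches sub[1] = 'e'
  Position 3 ('b'): no match needed
  Position 4 ('d'): no match needed
  Position 5 ('c'): matches sub[2] = 'c'
  Position 6 ('e'): no match needed
All 3 characters matched => is a subsequence

1


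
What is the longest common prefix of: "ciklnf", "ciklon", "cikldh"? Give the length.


Words: ciklnf, ciklon, cikldh
  Position 0: all 'c' => match
  Position 1: all 'i' => match
  Position 2: all 'k' => match
  Position 3: all 'l' => match
  Position 4: ('n', 'o', 'd') => mismatch, stop
LCP = "cikl" (length 4)

4


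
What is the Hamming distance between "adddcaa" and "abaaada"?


Comparing "adddcaa" and "abaaada" position by position:
  Position 0: 'a' vs 'a' => same
  Position 1: 'd' vs 'b' => differ
  Position 2: 'd' vs 'a' => differ
  Position 3: 'd' vs 'a' => differ
  Position 4: 'c' vs 'a' => differ
  Position 5: 'a' vs 'd' => differ
  Position 6: 'a' vs 'a' => same
Total differences (Hamming distance): 5

5


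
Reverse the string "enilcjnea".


Input: enilcjnea
Reading characters right to left:
  Position 8: 'a'
  Position 7: 'e'
  Position 6: 'n'
  Position 5: 'j'
  Position 4: 'c'
  Position 3: 'l'
  Position 2: 'i'
  Position 1: 'n'
  Position 0: 'e'
Reversed: aenjcline

aenjcline


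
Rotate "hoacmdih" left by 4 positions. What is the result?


Input: "hoacmdih", rotate left by 4
First 4 characters: "hoac"
Remaining characters: "mdih"
Concatenate remaining + first: "mdih" + "hoac" = "mdihhoac"

mdihhoac


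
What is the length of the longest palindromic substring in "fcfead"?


Input: "fcfead"
Checking substrings for palindromes:
  [0:3] "fcf" (len 3) => palindrome
Longest palindromic substring: "fcf" with length 3

3


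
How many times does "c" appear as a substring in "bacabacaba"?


Searching for "c" in "bacabacaba"
Scanning each position:
  Position 0: "b" => no
  Position 1: "a" => no
  Position 2: "c" => MATCH
  Position 3: "a" => no
  Position 4: "b" => no
  Position 5: "a" => no
  Position 6: "c" => MATCH
  Position 7: "a" => no
  Position 8: "b" => no
  Position 9: "a" => no
Total occurrences: 2

2


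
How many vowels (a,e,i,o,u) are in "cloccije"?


Input: cloccije
Checking each character:
  'c' at position 0: consonant
  'l' at position 1: consonant
  'o' at position 2: vowel (running total: 1)
  'c' at position 3: consonant
  'c' at position 4: consonant
  'i' at position 5: vowel (running total: 2)
  'j' at position 6: consonant
  'e' at position 7: vowel (running total: 3)
Total vowels: 3

3


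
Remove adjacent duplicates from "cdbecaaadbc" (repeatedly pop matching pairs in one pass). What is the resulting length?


Input: cdbecaaadbc
Stack-based adjacent duplicate removal:
  Read 'c': push. Stack: c
  Read 'd': push. Stack: cd
  Read 'b': push. Stack: cdb
  Read 'e': push. Stack: cdbe
  Read 'c': push. Stack: cdbec
  Read 'a': push. Stack: cdbeca
  Read 'a': matches stack top 'a' => pop. Stack: cdbec
  Read 'a': push. Stack: cdbeca
  Read 'd': push. Stack: cdbecad
  Read 'b': push. Stack: cdbecadb
  Read 'c': push. Stack: cdbecadbc
Final stack: "cdbecadbc" (length 9)

9


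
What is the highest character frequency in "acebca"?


Input: acebca
Character counts:
  'a': 2
  'b': 1
  'c': 2
  'e': 1
Maximum frequency: 2

2


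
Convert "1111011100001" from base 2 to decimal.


Input: "1111011100001" in base 2
Positional expansion:
  Digit '1' (value 1) x 2^12 = 4096
  Digit '1' (value 1) x 2^11 = 2048
  Digit '1' (value 1) x 2^10 = 1024
  Digit '1' (value 1) x 2^9 = 512
  Digit '0' (value 0) x 2^8 = 0
  Digit '1' (value 1) x 2^7 = 128
  Digit '1' (value 1) x 2^6 = 64
  Digit '1' (value 1) x 2^5 = 32
  Digit '0' (value 0) x 2^4 = 0
  Digit '0' (value 0) x 2^3 = 0
  Digit '0' (value 0) x 2^2 = 0
  Digit '0' (value 0) x 2^1 = 0
  Digit '1' (value 1) x 2^0 = 1
Sum = 7905

7905


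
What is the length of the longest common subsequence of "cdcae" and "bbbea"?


LCS of "cdcae" and "bbbea"
DP table:
           b    b    b    e    a
      0    0    0    0    0    0
  c   0    0    0    0    0    0
  d   0    0    0    0    0    0
  c   0    0    0    0    0    0
  a   0    0    0    0    0    1
  e   0    0    0    0    1    1
LCS length = dp[5][5] = 1

1


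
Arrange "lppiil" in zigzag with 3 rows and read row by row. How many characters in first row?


Zigzag "lppiil" into 3 rows:
Placing characters:
  'l' => row 0
  'p' => row 1
  'p' => row 2
  'i' => row 1
  'i' => row 0
  'l' => row 1
Rows:
  Row 0: "li"
  Row 1: "pil"
  Row 2: "p"
First row length: 2

2


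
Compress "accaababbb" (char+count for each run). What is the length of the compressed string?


Input: accaababbb
Runs:
  'a' x 1 => "a1"
  'c' x 2 => "c2"
  'a' x 2 => "a2"
  'b' x 1 => "b1"
  'a' x 1 => "a1"
  'b' x 3 => "b3"
Compressed: "a1c2a2b1a1b3"
Compressed length: 12

12


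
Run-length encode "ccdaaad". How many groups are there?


Input: ccdaaad
Scanning for consecutive runs:
  Group 1: 'c' x 2 (positions 0-1)
  Group 2: 'd' x 1 (positions 2-2)
  Group 3: 'a' x 3 (positions 3-5)
  Group 4: 'd' x 1 (positions 6-6)
Total groups: 4

4


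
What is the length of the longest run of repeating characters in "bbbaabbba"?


Input: "bbbaabbba"
Scanning for longest run:
  Position 1 ('b'): continues run of 'b', length=2
  Position 2 ('b'): continues run of 'b', length=3
  Position 3 ('a'): new char, reset run to 1
  Position 4 ('a'): continues run of 'a', length=2
  Position 5 ('b'): new char, reset run to 1
  Position 6 ('b'): continues run of 'b', length=2
  Position 7 ('b'): continues run of 'b', length=3
  Position 8 ('a'): new char, reset run to 1
Longest run: 'b' with length 3

3


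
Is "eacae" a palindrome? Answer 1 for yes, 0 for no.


Input: eacae
Reversed: eacae
  Compare pos 0 ('e') with pos 4 ('e'): match
  Compare pos 1 ('a') with pos 3 ('a'): match
Result: palindrome

1


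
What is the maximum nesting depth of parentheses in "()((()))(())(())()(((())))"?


Input: "()((()))(())(())()(((())))"
Tracking depth:
  Position 0 '(': depth becomes 1
  Position 1 ')': depth becomes 0
  Position 2 '(': depth becomes 1
  Position 3 '(': depth becomes 2
  Position 4 '(': depth becomes 3
  Position 5 ')': depth becomes 2
  Position 6 ')': depth becomes 1
  Position 7 ')': depth becomes 0
  Position 8 '(': depth becomes 1
  Position 9 '(': depth becomes 2
  Position 10 ')': depth becomes 1
  Position 11 ')': depth becomes 0
  Position 12 '(': depth becomes 1
  Position 13 '(': depth becomes 2
  Position 14 ')': depth becomes 1
  Position 15 ')': depth becomes 0
  Position 16 '(': depth becomes 1
  Position 17 ')': depth becomes 0
  Position 18 '(': depth becomes 1
  Position 19 '(': depth becomes 2
  Position 20 '(': depth becomes 3
  Position 21 '(': depth becomes 4
  Position 22 ')': depth becomes 3
  Position 23 ')': depth becomes 2
  Position 24 ')': depth becomes 1
  Position 25 ')': depth becomes 0
Maximum depth reached: 4

4
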